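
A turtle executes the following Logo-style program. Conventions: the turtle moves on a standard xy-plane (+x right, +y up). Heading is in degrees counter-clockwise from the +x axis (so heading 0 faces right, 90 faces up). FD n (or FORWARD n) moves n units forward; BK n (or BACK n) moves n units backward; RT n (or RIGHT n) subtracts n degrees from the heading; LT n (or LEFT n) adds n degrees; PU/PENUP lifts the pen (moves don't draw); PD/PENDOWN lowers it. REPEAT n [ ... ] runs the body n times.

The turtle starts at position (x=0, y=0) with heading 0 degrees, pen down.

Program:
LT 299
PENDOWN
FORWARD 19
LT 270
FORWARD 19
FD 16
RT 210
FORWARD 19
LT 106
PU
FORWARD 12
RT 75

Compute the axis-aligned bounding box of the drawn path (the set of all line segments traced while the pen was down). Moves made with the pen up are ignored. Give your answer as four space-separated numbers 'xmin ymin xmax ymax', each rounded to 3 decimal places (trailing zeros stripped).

Executing turtle program step by step:
Start: pos=(0,0), heading=0, pen down
LT 299: heading 0 -> 299
PD: pen down
FD 19: (0,0) -> (9.211,-16.618) [heading=299, draw]
LT 270: heading 299 -> 209
FD 19: (9.211,-16.618) -> (-7.406,-25.829) [heading=209, draw]
FD 16: (-7.406,-25.829) -> (-21.4,-33.586) [heading=209, draw]
RT 210: heading 209 -> 359
FD 19: (-21.4,-33.586) -> (-2.403,-33.918) [heading=359, draw]
LT 106: heading 359 -> 105
PU: pen up
FD 12: (-2.403,-33.918) -> (-5.509,-22.327) [heading=105, move]
RT 75: heading 105 -> 30
Final: pos=(-5.509,-22.327), heading=30, 4 segment(s) drawn

Segment endpoints: x in {-21.4, -7.406, -2.403, 0, 9.211}, y in {-33.918, -33.586, -25.829, -16.618, 0}
xmin=-21.4, ymin=-33.918, xmax=9.211, ymax=0

Answer: -21.4 -33.918 9.211 0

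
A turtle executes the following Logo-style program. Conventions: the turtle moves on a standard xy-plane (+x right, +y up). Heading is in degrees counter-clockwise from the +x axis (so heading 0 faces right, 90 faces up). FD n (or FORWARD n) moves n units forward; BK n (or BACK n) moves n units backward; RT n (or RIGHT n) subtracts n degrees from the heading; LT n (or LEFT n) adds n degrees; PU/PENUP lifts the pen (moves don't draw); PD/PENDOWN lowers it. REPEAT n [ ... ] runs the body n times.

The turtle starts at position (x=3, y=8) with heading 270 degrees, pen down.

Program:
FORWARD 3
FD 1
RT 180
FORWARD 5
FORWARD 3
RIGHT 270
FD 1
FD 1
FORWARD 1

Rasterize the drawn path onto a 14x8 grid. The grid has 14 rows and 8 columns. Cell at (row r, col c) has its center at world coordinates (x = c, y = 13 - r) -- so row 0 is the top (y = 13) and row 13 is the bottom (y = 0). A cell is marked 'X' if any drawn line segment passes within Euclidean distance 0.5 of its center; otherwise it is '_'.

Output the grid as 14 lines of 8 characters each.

Segment 0: (3,8) -> (3,5)
Segment 1: (3,5) -> (3,4)
Segment 2: (3,4) -> (3,9)
Segment 3: (3,9) -> (3,12)
Segment 4: (3,12) -> (2,12)
Segment 5: (2,12) -> (1,12)
Segment 6: (1,12) -> (0,12)

Answer: ________
XXXX____
___X____
___X____
___X____
___X____
___X____
___X____
___X____
___X____
________
________
________
________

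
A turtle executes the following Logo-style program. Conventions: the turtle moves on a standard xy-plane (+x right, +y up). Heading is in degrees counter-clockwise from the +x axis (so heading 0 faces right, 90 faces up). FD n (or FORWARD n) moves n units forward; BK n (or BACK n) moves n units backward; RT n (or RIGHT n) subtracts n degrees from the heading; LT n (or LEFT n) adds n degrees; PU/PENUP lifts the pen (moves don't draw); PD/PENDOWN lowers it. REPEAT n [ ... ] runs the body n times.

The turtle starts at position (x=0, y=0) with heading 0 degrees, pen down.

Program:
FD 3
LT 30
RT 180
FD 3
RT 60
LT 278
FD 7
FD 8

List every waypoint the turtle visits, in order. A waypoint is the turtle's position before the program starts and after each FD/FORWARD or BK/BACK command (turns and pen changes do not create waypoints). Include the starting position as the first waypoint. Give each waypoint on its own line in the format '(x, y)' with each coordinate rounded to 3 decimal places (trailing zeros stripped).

Answer: (0, 0)
(3, 0)
(0.402, -1.5)
(3.024, 4.99)
(6.021, 12.408)

Derivation:
Executing turtle program step by step:
Start: pos=(0,0), heading=0, pen down
FD 3: (0,0) -> (3,0) [heading=0, draw]
LT 30: heading 0 -> 30
RT 180: heading 30 -> 210
FD 3: (3,0) -> (0.402,-1.5) [heading=210, draw]
RT 60: heading 210 -> 150
LT 278: heading 150 -> 68
FD 7: (0.402,-1.5) -> (3.024,4.99) [heading=68, draw]
FD 8: (3.024,4.99) -> (6.021,12.408) [heading=68, draw]
Final: pos=(6.021,12.408), heading=68, 4 segment(s) drawn
Waypoints (5 total):
(0, 0)
(3, 0)
(0.402, -1.5)
(3.024, 4.99)
(6.021, 12.408)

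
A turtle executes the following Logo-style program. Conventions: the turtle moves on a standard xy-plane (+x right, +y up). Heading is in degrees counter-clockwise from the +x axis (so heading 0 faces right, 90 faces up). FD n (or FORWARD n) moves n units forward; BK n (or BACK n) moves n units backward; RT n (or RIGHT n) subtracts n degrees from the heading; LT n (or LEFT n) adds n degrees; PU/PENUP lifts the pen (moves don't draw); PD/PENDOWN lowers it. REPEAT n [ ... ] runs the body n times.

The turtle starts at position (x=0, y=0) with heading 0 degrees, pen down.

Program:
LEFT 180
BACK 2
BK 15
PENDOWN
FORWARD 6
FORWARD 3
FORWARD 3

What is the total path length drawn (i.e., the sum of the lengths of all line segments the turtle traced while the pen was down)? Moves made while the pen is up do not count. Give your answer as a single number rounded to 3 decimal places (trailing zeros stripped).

Executing turtle program step by step:
Start: pos=(0,0), heading=0, pen down
LT 180: heading 0 -> 180
BK 2: (0,0) -> (2,0) [heading=180, draw]
BK 15: (2,0) -> (17,0) [heading=180, draw]
PD: pen down
FD 6: (17,0) -> (11,0) [heading=180, draw]
FD 3: (11,0) -> (8,0) [heading=180, draw]
FD 3: (8,0) -> (5,0) [heading=180, draw]
Final: pos=(5,0), heading=180, 5 segment(s) drawn

Segment lengths:
  seg 1: (0,0) -> (2,0), length = 2
  seg 2: (2,0) -> (17,0), length = 15
  seg 3: (17,0) -> (11,0), length = 6
  seg 4: (11,0) -> (8,0), length = 3
  seg 5: (8,0) -> (5,0), length = 3
Total = 29

Answer: 29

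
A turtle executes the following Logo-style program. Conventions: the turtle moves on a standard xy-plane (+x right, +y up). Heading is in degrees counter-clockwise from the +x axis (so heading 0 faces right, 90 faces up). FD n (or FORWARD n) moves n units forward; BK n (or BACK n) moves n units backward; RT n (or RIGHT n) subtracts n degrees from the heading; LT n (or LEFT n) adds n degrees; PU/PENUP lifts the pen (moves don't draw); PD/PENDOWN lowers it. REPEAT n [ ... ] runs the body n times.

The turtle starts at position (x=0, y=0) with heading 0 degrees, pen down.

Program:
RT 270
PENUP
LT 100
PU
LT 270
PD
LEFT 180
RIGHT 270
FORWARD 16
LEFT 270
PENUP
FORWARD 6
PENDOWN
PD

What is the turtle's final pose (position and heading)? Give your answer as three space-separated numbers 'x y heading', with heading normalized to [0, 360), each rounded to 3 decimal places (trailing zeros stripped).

Answer: 16.799 -3.13 280

Derivation:
Executing turtle program step by step:
Start: pos=(0,0), heading=0, pen down
RT 270: heading 0 -> 90
PU: pen up
LT 100: heading 90 -> 190
PU: pen up
LT 270: heading 190 -> 100
PD: pen down
LT 180: heading 100 -> 280
RT 270: heading 280 -> 10
FD 16: (0,0) -> (15.757,2.778) [heading=10, draw]
LT 270: heading 10 -> 280
PU: pen up
FD 6: (15.757,2.778) -> (16.799,-3.13) [heading=280, move]
PD: pen down
PD: pen down
Final: pos=(16.799,-3.13), heading=280, 1 segment(s) drawn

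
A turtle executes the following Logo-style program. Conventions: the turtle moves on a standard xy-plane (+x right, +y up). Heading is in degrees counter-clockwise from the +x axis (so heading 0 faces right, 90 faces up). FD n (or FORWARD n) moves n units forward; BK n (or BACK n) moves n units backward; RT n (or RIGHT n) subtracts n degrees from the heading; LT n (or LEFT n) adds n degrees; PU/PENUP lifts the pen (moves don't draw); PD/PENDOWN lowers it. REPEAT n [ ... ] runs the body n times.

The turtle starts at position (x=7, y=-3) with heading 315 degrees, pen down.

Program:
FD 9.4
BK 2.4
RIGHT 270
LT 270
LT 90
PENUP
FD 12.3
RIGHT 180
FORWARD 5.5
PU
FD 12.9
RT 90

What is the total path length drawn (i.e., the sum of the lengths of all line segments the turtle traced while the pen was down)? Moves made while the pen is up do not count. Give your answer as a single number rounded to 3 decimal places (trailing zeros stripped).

Executing turtle program step by step:
Start: pos=(7,-3), heading=315, pen down
FD 9.4: (7,-3) -> (13.647,-9.647) [heading=315, draw]
BK 2.4: (13.647,-9.647) -> (11.95,-7.95) [heading=315, draw]
RT 270: heading 315 -> 45
LT 270: heading 45 -> 315
LT 90: heading 315 -> 45
PU: pen up
FD 12.3: (11.95,-7.95) -> (20.647,0.748) [heading=45, move]
RT 180: heading 45 -> 225
FD 5.5: (20.647,0.748) -> (16.758,-3.141) [heading=225, move]
PU: pen up
FD 12.9: (16.758,-3.141) -> (7.636,-12.263) [heading=225, move]
RT 90: heading 225 -> 135
Final: pos=(7.636,-12.263), heading=135, 2 segment(s) drawn

Segment lengths:
  seg 1: (7,-3) -> (13.647,-9.647), length = 9.4
  seg 2: (13.647,-9.647) -> (11.95,-7.95), length = 2.4
Total = 11.8

Answer: 11.8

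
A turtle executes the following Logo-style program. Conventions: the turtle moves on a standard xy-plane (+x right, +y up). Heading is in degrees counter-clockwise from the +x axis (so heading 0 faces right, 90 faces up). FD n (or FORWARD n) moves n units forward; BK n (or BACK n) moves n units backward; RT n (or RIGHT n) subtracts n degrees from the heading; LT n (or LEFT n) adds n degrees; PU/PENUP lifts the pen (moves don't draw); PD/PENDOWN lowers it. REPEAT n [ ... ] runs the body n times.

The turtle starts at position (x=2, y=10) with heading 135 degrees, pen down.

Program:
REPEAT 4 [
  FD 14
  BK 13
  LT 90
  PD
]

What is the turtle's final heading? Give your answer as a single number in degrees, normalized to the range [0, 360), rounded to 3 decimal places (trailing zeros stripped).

Executing turtle program step by step:
Start: pos=(2,10), heading=135, pen down
REPEAT 4 [
  -- iteration 1/4 --
  FD 14: (2,10) -> (-7.899,19.899) [heading=135, draw]
  BK 13: (-7.899,19.899) -> (1.293,10.707) [heading=135, draw]
  LT 90: heading 135 -> 225
  PD: pen down
  -- iteration 2/4 --
  FD 14: (1.293,10.707) -> (-8.607,0.808) [heading=225, draw]
  BK 13: (-8.607,0.808) -> (0.586,10) [heading=225, draw]
  LT 90: heading 225 -> 315
  PD: pen down
  -- iteration 3/4 --
  FD 14: (0.586,10) -> (10.485,0.101) [heading=315, draw]
  BK 13: (10.485,0.101) -> (1.293,9.293) [heading=315, draw]
  LT 90: heading 315 -> 45
  PD: pen down
  -- iteration 4/4 --
  FD 14: (1.293,9.293) -> (11.192,19.192) [heading=45, draw]
  BK 13: (11.192,19.192) -> (2,10) [heading=45, draw]
  LT 90: heading 45 -> 135
  PD: pen down
]
Final: pos=(2,10), heading=135, 8 segment(s) drawn

Answer: 135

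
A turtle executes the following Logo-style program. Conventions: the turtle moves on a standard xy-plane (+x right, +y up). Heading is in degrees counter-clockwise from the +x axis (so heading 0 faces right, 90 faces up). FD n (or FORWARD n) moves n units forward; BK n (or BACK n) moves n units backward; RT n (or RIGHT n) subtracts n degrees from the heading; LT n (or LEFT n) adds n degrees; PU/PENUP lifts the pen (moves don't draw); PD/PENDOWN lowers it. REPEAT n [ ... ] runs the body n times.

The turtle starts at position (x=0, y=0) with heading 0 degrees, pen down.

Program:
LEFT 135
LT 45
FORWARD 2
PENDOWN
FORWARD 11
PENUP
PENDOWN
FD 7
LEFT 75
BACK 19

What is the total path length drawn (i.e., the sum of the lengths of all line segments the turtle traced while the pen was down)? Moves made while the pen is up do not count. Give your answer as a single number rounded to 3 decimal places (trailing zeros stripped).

Answer: 39

Derivation:
Executing turtle program step by step:
Start: pos=(0,0), heading=0, pen down
LT 135: heading 0 -> 135
LT 45: heading 135 -> 180
FD 2: (0,0) -> (-2,0) [heading=180, draw]
PD: pen down
FD 11: (-2,0) -> (-13,0) [heading=180, draw]
PU: pen up
PD: pen down
FD 7: (-13,0) -> (-20,0) [heading=180, draw]
LT 75: heading 180 -> 255
BK 19: (-20,0) -> (-15.082,18.353) [heading=255, draw]
Final: pos=(-15.082,18.353), heading=255, 4 segment(s) drawn

Segment lengths:
  seg 1: (0,0) -> (-2,0), length = 2
  seg 2: (-2,0) -> (-13,0), length = 11
  seg 3: (-13,0) -> (-20,0), length = 7
  seg 4: (-20,0) -> (-15.082,18.353), length = 19
Total = 39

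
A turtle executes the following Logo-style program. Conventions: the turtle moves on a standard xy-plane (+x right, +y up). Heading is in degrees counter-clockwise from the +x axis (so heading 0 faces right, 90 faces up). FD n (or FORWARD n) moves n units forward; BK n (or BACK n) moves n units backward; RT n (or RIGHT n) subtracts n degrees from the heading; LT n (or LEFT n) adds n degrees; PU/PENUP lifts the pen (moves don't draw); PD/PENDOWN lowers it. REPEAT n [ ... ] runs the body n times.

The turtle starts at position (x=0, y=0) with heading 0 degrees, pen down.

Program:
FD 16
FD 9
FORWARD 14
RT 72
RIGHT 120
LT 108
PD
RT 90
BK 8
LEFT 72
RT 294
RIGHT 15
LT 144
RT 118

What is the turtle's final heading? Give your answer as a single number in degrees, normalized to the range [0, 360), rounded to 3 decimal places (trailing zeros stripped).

Executing turtle program step by step:
Start: pos=(0,0), heading=0, pen down
FD 16: (0,0) -> (16,0) [heading=0, draw]
FD 9: (16,0) -> (25,0) [heading=0, draw]
FD 14: (25,0) -> (39,0) [heading=0, draw]
RT 72: heading 0 -> 288
RT 120: heading 288 -> 168
LT 108: heading 168 -> 276
PD: pen down
RT 90: heading 276 -> 186
BK 8: (39,0) -> (46.956,0.836) [heading=186, draw]
LT 72: heading 186 -> 258
RT 294: heading 258 -> 324
RT 15: heading 324 -> 309
LT 144: heading 309 -> 93
RT 118: heading 93 -> 335
Final: pos=(46.956,0.836), heading=335, 4 segment(s) drawn

Answer: 335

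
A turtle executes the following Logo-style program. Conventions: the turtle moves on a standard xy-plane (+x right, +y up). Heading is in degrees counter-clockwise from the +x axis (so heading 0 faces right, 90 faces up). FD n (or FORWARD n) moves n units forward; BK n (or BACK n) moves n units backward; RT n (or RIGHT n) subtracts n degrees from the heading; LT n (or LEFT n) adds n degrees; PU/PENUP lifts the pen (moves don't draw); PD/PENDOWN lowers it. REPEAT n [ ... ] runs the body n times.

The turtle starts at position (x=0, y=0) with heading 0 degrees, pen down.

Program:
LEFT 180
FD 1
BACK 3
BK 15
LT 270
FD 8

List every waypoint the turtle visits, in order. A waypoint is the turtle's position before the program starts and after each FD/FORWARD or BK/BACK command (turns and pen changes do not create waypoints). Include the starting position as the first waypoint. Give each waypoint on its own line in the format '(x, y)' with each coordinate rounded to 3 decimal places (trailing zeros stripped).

Answer: (0, 0)
(-1, 0)
(2, 0)
(17, 0)
(17, 8)

Derivation:
Executing turtle program step by step:
Start: pos=(0,0), heading=0, pen down
LT 180: heading 0 -> 180
FD 1: (0,0) -> (-1,0) [heading=180, draw]
BK 3: (-1,0) -> (2,0) [heading=180, draw]
BK 15: (2,0) -> (17,0) [heading=180, draw]
LT 270: heading 180 -> 90
FD 8: (17,0) -> (17,8) [heading=90, draw]
Final: pos=(17,8), heading=90, 4 segment(s) drawn
Waypoints (5 total):
(0, 0)
(-1, 0)
(2, 0)
(17, 0)
(17, 8)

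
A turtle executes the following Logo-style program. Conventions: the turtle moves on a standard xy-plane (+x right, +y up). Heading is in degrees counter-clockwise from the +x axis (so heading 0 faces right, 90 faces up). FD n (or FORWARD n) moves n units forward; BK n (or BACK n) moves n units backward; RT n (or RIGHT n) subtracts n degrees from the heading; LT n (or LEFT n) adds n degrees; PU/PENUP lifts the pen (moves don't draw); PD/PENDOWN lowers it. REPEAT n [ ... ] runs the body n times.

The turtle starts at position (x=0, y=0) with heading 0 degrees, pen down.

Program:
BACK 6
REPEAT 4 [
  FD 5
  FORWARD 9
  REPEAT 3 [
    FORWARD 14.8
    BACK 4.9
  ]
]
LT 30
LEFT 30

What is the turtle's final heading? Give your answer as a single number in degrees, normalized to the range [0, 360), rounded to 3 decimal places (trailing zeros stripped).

Executing turtle program step by step:
Start: pos=(0,0), heading=0, pen down
BK 6: (0,0) -> (-6,0) [heading=0, draw]
REPEAT 4 [
  -- iteration 1/4 --
  FD 5: (-6,0) -> (-1,0) [heading=0, draw]
  FD 9: (-1,0) -> (8,0) [heading=0, draw]
  REPEAT 3 [
    -- iteration 1/3 --
    FD 14.8: (8,0) -> (22.8,0) [heading=0, draw]
    BK 4.9: (22.8,0) -> (17.9,0) [heading=0, draw]
    -- iteration 2/3 --
    FD 14.8: (17.9,0) -> (32.7,0) [heading=0, draw]
    BK 4.9: (32.7,0) -> (27.8,0) [heading=0, draw]
    -- iteration 3/3 --
    FD 14.8: (27.8,0) -> (42.6,0) [heading=0, draw]
    BK 4.9: (42.6,0) -> (37.7,0) [heading=0, draw]
  ]
  -- iteration 2/4 --
  FD 5: (37.7,0) -> (42.7,0) [heading=0, draw]
  FD 9: (42.7,0) -> (51.7,0) [heading=0, draw]
  REPEAT 3 [
    -- iteration 1/3 --
    FD 14.8: (51.7,0) -> (66.5,0) [heading=0, draw]
    BK 4.9: (66.5,0) -> (61.6,0) [heading=0, draw]
    -- iteration 2/3 --
    FD 14.8: (61.6,0) -> (76.4,0) [heading=0, draw]
    BK 4.9: (76.4,0) -> (71.5,0) [heading=0, draw]
    -- iteration 3/3 --
    FD 14.8: (71.5,0) -> (86.3,0) [heading=0, draw]
    BK 4.9: (86.3,0) -> (81.4,0) [heading=0, draw]
  ]
  -- iteration 3/4 --
  FD 5: (81.4,0) -> (86.4,0) [heading=0, draw]
  FD 9: (86.4,0) -> (95.4,0) [heading=0, draw]
  REPEAT 3 [
    -- iteration 1/3 --
    FD 14.8: (95.4,0) -> (110.2,0) [heading=0, draw]
    BK 4.9: (110.2,0) -> (105.3,0) [heading=0, draw]
    -- iteration 2/3 --
    FD 14.8: (105.3,0) -> (120.1,0) [heading=0, draw]
    BK 4.9: (120.1,0) -> (115.2,0) [heading=0, draw]
    -- iteration 3/3 --
    FD 14.8: (115.2,0) -> (130,0) [heading=0, draw]
    BK 4.9: (130,0) -> (125.1,0) [heading=0, draw]
  ]
  -- iteration 4/4 --
  FD 5: (125.1,0) -> (130.1,0) [heading=0, draw]
  FD 9: (130.1,0) -> (139.1,0) [heading=0, draw]
  REPEAT 3 [
    -- iteration 1/3 --
    FD 14.8: (139.1,0) -> (153.9,0) [heading=0, draw]
    BK 4.9: (153.9,0) -> (149,0) [heading=0, draw]
    -- iteration 2/3 --
    FD 14.8: (149,0) -> (163.8,0) [heading=0, draw]
    BK 4.9: (163.8,0) -> (158.9,0) [heading=0, draw]
    -- iteration 3/3 --
    FD 14.8: (158.9,0) -> (173.7,0) [heading=0, draw]
    BK 4.9: (173.7,0) -> (168.8,0) [heading=0, draw]
  ]
]
LT 30: heading 0 -> 30
LT 30: heading 30 -> 60
Final: pos=(168.8,0), heading=60, 33 segment(s) drawn

Answer: 60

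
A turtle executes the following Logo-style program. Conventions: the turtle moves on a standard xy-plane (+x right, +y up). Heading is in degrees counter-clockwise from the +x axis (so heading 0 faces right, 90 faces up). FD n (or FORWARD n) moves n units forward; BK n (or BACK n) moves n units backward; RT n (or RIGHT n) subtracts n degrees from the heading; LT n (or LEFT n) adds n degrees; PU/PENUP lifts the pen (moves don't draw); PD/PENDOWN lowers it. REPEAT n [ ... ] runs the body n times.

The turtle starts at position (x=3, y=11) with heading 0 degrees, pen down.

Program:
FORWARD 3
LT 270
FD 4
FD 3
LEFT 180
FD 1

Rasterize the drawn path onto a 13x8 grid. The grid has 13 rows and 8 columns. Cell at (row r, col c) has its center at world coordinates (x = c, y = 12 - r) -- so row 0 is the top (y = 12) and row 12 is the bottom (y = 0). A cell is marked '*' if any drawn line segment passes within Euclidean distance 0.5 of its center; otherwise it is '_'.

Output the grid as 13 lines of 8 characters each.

Answer: ________
___****_
______*_
______*_
______*_
______*_
______*_
______*_
______*_
________
________
________
________

Derivation:
Segment 0: (3,11) -> (6,11)
Segment 1: (6,11) -> (6,7)
Segment 2: (6,7) -> (6,4)
Segment 3: (6,4) -> (6,5)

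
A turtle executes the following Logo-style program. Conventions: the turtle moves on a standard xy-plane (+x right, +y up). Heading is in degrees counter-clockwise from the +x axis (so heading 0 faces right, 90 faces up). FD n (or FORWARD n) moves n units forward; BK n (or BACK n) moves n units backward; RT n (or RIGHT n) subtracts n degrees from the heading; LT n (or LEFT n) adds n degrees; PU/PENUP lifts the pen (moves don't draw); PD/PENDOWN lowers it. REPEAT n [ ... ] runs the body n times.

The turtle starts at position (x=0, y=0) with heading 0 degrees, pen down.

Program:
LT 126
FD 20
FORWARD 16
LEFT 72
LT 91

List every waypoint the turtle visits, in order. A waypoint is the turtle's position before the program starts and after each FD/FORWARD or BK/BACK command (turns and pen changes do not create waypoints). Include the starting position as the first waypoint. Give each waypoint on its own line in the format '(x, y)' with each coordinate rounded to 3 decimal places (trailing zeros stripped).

Answer: (0, 0)
(-11.756, 16.18)
(-21.16, 29.125)

Derivation:
Executing turtle program step by step:
Start: pos=(0,0), heading=0, pen down
LT 126: heading 0 -> 126
FD 20: (0,0) -> (-11.756,16.18) [heading=126, draw]
FD 16: (-11.756,16.18) -> (-21.16,29.125) [heading=126, draw]
LT 72: heading 126 -> 198
LT 91: heading 198 -> 289
Final: pos=(-21.16,29.125), heading=289, 2 segment(s) drawn
Waypoints (3 total):
(0, 0)
(-11.756, 16.18)
(-21.16, 29.125)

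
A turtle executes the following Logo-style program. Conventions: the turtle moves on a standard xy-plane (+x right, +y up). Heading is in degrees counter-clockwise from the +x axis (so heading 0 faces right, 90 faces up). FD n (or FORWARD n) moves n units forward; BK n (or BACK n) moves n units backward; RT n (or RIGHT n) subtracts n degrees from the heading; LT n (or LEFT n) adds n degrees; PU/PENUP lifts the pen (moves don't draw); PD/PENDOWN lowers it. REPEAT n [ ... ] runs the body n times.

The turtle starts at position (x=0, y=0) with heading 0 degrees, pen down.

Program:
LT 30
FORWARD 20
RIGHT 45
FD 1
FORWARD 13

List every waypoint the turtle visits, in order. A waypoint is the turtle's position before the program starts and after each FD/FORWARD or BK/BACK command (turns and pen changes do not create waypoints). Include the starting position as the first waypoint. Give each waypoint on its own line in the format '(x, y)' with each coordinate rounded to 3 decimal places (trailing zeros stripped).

Executing turtle program step by step:
Start: pos=(0,0), heading=0, pen down
LT 30: heading 0 -> 30
FD 20: (0,0) -> (17.321,10) [heading=30, draw]
RT 45: heading 30 -> 345
FD 1: (17.321,10) -> (18.286,9.741) [heading=345, draw]
FD 13: (18.286,9.741) -> (30.843,6.377) [heading=345, draw]
Final: pos=(30.843,6.377), heading=345, 3 segment(s) drawn
Waypoints (4 total):
(0, 0)
(17.321, 10)
(18.286, 9.741)
(30.843, 6.377)

Answer: (0, 0)
(17.321, 10)
(18.286, 9.741)
(30.843, 6.377)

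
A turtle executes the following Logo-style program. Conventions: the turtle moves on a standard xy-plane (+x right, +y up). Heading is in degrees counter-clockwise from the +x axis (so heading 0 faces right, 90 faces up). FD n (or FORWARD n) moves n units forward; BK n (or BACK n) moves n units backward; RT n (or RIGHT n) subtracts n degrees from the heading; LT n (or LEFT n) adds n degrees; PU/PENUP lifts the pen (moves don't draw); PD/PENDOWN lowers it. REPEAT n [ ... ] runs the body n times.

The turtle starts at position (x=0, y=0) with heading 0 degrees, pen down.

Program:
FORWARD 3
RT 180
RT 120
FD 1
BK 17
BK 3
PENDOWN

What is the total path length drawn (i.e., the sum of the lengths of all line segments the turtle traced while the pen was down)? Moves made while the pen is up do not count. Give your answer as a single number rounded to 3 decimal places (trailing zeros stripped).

Answer: 24

Derivation:
Executing turtle program step by step:
Start: pos=(0,0), heading=0, pen down
FD 3: (0,0) -> (3,0) [heading=0, draw]
RT 180: heading 0 -> 180
RT 120: heading 180 -> 60
FD 1: (3,0) -> (3.5,0.866) [heading=60, draw]
BK 17: (3.5,0.866) -> (-5,-13.856) [heading=60, draw]
BK 3: (-5,-13.856) -> (-6.5,-16.454) [heading=60, draw]
PD: pen down
Final: pos=(-6.5,-16.454), heading=60, 4 segment(s) drawn

Segment lengths:
  seg 1: (0,0) -> (3,0), length = 3
  seg 2: (3,0) -> (3.5,0.866), length = 1
  seg 3: (3.5,0.866) -> (-5,-13.856), length = 17
  seg 4: (-5,-13.856) -> (-6.5,-16.454), length = 3
Total = 24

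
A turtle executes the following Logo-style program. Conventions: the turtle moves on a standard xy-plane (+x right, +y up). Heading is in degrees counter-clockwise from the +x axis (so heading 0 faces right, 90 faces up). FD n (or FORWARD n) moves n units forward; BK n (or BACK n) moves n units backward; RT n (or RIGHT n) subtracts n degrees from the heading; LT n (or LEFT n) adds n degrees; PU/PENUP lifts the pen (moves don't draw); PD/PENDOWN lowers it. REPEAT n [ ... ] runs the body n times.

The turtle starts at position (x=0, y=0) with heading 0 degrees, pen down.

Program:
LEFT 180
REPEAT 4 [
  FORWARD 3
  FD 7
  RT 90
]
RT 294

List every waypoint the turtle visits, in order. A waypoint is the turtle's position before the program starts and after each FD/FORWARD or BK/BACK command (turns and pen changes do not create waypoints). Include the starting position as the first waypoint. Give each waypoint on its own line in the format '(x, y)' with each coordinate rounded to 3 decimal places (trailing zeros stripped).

Executing turtle program step by step:
Start: pos=(0,0), heading=0, pen down
LT 180: heading 0 -> 180
REPEAT 4 [
  -- iteration 1/4 --
  FD 3: (0,0) -> (-3,0) [heading=180, draw]
  FD 7: (-3,0) -> (-10,0) [heading=180, draw]
  RT 90: heading 180 -> 90
  -- iteration 2/4 --
  FD 3: (-10,0) -> (-10,3) [heading=90, draw]
  FD 7: (-10,3) -> (-10,10) [heading=90, draw]
  RT 90: heading 90 -> 0
  -- iteration 3/4 --
  FD 3: (-10,10) -> (-7,10) [heading=0, draw]
  FD 7: (-7,10) -> (0,10) [heading=0, draw]
  RT 90: heading 0 -> 270
  -- iteration 4/4 --
  FD 3: (0,10) -> (0,7) [heading=270, draw]
  FD 7: (0,7) -> (0,0) [heading=270, draw]
  RT 90: heading 270 -> 180
]
RT 294: heading 180 -> 246
Final: pos=(0,0), heading=246, 8 segment(s) drawn
Waypoints (9 total):
(0, 0)
(-3, 0)
(-10, 0)
(-10, 3)
(-10, 10)
(-7, 10)
(0, 10)
(0, 7)
(0, 0)

Answer: (0, 0)
(-3, 0)
(-10, 0)
(-10, 3)
(-10, 10)
(-7, 10)
(0, 10)
(0, 7)
(0, 0)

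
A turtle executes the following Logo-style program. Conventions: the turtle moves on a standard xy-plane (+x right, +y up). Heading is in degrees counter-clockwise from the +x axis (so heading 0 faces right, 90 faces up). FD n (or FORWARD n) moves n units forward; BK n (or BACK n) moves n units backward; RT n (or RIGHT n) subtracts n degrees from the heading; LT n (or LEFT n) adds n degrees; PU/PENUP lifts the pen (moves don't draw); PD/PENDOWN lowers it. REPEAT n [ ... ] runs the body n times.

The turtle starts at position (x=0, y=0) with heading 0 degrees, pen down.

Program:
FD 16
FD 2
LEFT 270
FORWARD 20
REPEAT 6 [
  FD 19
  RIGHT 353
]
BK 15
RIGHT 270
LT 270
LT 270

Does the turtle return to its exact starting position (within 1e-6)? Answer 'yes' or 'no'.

Answer: no

Derivation:
Executing turtle program step by step:
Start: pos=(0,0), heading=0, pen down
FD 16: (0,0) -> (16,0) [heading=0, draw]
FD 2: (16,0) -> (18,0) [heading=0, draw]
LT 270: heading 0 -> 270
FD 20: (18,0) -> (18,-20) [heading=270, draw]
REPEAT 6 [
  -- iteration 1/6 --
  FD 19: (18,-20) -> (18,-39) [heading=270, draw]
  RT 353: heading 270 -> 277
  -- iteration 2/6 --
  FD 19: (18,-39) -> (20.316,-57.858) [heading=277, draw]
  RT 353: heading 277 -> 284
  -- iteration 3/6 --
  FD 19: (20.316,-57.858) -> (24.912,-76.294) [heading=284, draw]
  RT 353: heading 284 -> 291
  -- iteration 4/6 --
  FD 19: (24.912,-76.294) -> (31.721,-94.032) [heading=291, draw]
  RT 353: heading 291 -> 298
  -- iteration 5/6 --
  FD 19: (31.721,-94.032) -> (40.641,-110.808) [heading=298, draw]
  RT 353: heading 298 -> 305
  -- iteration 6/6 --
  FD 19: (40.641,-110.808) -> (51.539,-126.372) [heading=305, draw]
  RT 353: heading 305 -> 312
]
BK 15: (51.539,-126.372) -> (41.502,-115.225) [heading=312, draw]
RT 270: heading 312 -> 42
LT 270: heading 42 -> 312
LT 270: heading 312 -> 222
Final: pos=(41.502,-115.225), heading=222, 10 segment(s) drawn

Start position: (0, 0)
Final position: (41.502, -115.225)
Distance = 122.471; >= 1e-6 -> NOT closed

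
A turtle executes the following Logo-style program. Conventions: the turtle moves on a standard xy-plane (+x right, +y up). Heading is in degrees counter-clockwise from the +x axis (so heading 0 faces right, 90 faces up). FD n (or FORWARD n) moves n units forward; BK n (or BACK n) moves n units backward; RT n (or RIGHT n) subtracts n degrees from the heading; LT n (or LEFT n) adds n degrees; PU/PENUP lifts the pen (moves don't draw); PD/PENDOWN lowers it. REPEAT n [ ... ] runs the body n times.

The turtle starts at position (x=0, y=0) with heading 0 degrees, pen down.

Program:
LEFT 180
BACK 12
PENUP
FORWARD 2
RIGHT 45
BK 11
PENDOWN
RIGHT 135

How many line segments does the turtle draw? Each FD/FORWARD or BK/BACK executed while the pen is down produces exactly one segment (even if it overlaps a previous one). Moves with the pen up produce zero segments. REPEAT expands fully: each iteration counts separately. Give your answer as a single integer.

Answer: 1

Derivation:
Executing turtle program step by step:
Start: pos=(0,0), heading=0, pen down
LT 180: heading 0 -> 180
BK 12: (0,0) -> (12,0) [heading=180, draw]
PU: pen up
FD 2: (12,0) -> (10,0) [heading=180, move]
RT 45: heading 180 -> 135
BK 11: (10,0) -> (17.778,-7.778) [heading=135, move]
PD: pen down
RT 135: heading 135 -> 0
Final: pos=(17.778,-7.778), heading=0, 1 segment(s) drawn
Segments drawn: 1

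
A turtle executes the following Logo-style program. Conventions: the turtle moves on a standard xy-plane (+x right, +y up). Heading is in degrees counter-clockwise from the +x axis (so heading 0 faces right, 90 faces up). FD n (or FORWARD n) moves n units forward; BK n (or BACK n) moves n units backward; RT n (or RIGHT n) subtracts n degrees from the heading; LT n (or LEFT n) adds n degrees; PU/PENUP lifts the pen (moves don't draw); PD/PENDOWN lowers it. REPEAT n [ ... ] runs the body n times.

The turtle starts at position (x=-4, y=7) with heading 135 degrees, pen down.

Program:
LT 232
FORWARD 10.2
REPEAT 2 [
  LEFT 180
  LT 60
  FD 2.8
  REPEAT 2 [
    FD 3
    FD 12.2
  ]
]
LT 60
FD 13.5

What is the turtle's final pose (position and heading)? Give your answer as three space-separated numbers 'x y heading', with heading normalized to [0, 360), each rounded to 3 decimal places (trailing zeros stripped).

Answer: -40.228 2.552 187

Derivation:
Executing turtle program step by step:
Start: pos=(-4,7), heading=135, pen down
LT 232: heading 135 -> 7
FD 10.2: (-4,7) -> (6.124,8.243) [heading=7, draw]
REPEAT 2 [
  -- iteration 1/2 --
  LT 180: heading 7 -> 187
  LT 60: heading 187 -> 247
  FD 2.8: (6.124,8.243) -> (5.03,5.666) [heading=247, draw]
  REPEAT 2 [
    -- iteration 1/2 --
    FD 3: (5.03,5.666) -> (3.858,2.904) [heading=247, draw]
    FD 12.2: (3.858,2.904) -> (-0.909,-8.326) [heading=247, draw]
    -- iteration 2/2 --
    FD 3: (-0.909,-8.326) -> (-2.081,-11.088) [heading=247, draw]
    FD 12.2: (-2.081,-11.088) -> (-6.848,-22.318) [heading=247, draw]
  ]
  -- iteration 2/2 --
  LT 180: heading 247 -> 67
  LT 60: heading 67 -> 127
  FD 2.8: (-6.848,-22.318) -> (-8.533,-20.082) [heading=127, draw]
  REPEAT 2 [
    -- iteration 1/2 --
    FD 3: (-8.533,-20.082) -> (-10.339,-17.686) [heading=127, draw]
    FD 12.2: (-10.339,-17.686) -> (-17.681,-7.942) [heading=127, draw]
    -- iteration 2/2 --
    FD 3: (-17.681,-7.942) -> (-19.486,-5.546) [heading=127, draw]
    FD 12.2: (-19.486,-5.546) -> (-26.829,4.197) [heading=127, draw]
  ]
]
LT 60: heading 127 -> 187
FD 13.5: (-26.829,4.197) -> (-40.228,2.552) [heading=187, draw]
Final: pos=(-40.228,2.552), heading=187, 12 segment(s) drawn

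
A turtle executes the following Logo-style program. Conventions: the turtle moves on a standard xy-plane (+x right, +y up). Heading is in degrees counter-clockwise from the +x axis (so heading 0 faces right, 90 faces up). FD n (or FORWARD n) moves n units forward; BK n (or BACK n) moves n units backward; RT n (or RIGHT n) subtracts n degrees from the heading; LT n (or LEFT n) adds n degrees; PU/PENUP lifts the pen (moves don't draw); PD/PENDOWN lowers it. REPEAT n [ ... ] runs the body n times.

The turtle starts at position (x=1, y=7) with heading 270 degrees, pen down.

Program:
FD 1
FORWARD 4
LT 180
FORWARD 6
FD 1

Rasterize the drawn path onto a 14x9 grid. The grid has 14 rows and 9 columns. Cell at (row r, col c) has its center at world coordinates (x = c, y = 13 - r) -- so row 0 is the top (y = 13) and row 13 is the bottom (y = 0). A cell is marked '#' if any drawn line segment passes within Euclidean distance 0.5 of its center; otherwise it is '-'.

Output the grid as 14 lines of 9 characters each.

Answer: ---------
---------
---------
---------
-#-------
-#-------
-#-------
-#-------
-#-------
-#-------
-#-------
-#-------
---------
---------

Derivation:
Segment 0: (1,7) -> (1,6)
Segment 1: (1,6) -> (1,2)
Segment 2: (1,2) -> (1,8)
Segment 3: (1,8) -> (1,9)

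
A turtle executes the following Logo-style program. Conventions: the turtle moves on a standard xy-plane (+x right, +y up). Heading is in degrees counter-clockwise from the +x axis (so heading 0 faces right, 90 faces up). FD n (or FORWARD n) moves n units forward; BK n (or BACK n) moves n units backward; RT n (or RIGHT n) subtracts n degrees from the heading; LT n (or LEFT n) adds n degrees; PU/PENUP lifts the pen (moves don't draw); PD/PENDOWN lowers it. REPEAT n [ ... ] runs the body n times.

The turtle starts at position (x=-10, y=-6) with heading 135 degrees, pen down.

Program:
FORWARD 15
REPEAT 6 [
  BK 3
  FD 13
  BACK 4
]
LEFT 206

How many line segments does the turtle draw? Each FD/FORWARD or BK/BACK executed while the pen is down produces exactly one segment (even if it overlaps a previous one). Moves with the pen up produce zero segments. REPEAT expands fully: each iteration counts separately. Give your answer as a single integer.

Answer: 19

Derivation:
Executing turtle program step by step:
Start: pos=(-10,-6), heading=135, pen down
FD 15: (-10,-6) -> (-20.607,4.607) [heading=135, draw]
REPEAT 6 [
  -- iteration 1/6 --
  BK 3: (-20.607,4.607) -> (-18.485,2.485) [heading=135, draw]
  FD 13: (-18.485,2.485) -> (-27.678,11.678) [heading=135, draw]
  BK 4: (-27.678,11.678) -> (-24.849,8.849) [heading=135, draw]
  -- iteration 2/6 --
  BK 3: (-24.849,8.849) -> (-22.728,6.728) [heading=135, draw]
  FD 13: (-22.728,6.728) -> (-31.92,15.92) [heading=135, draw]
  BK 4: (-31.92,15.92) -> (-29.092,13.092) [heading=135, draw]
  -- iteration 3/6 --
  BK 3: (-29.092,13.092) -> (-26.971,10.971) [heading=135, draw]
  FD 13: (-26.971,10.971) -> (-36.163,20.163) [heading=135, draw]
  BK 4: (-36.163,20.163) -> (-33.335,17.335) [heading=135, draw]
  -- iteration 4/6 --
  BK 3: (-33.335,17.335) -> (-31.213,15.213) [heading=135, draw]
  FD 13: (-31.213,15.213) -> (-40.406,24.406) [heading=135, draw]
  BK 4: (-40.406,24.406) -> (-37.577,21.577) [heading=135, draw]
  -- iteration 5/6 --
  BK 3: (-37.577,21.577) -> (-35.456,19.456) [heading=135, draw]
  FD 13: (-35.456,19.456) -> (-44.648,28.648) [heading=135, draw]
  BK 4: (-44.648,28.648) -> (-41.82,25.82) [heading=135, draw]
  -- iteration 6/6 --
  BK 3: (-41.82,25.82) -> (-39.698,23.698) [heading=135, draw]
  FD 13: (-39.698,23.698) -> (-48.891,32.891) [heading=135, draw]
  BK 4: (-48.891,32.891) -> (-46.062,30.062) [heading=135, draw]
]
LT 206: heading 135 -> 341
Final: pos=(-46.062,30.062), heading=341, 19 segment(s) drawn
Segments drawn: 19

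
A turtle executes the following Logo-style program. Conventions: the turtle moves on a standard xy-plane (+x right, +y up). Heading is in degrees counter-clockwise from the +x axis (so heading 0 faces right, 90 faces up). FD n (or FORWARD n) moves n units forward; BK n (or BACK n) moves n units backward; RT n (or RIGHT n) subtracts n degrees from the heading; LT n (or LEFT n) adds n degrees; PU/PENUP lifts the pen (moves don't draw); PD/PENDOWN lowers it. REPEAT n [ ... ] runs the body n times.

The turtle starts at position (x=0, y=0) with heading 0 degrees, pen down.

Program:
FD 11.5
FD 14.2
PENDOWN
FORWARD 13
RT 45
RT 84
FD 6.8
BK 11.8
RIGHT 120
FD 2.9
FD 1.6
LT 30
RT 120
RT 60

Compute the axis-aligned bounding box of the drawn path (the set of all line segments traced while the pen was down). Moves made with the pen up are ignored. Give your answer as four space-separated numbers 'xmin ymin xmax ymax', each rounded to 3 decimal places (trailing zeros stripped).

Executing turtle program step by step:
Start: pos=(0,0), heading=0, pen down
FD 11.5: (0,0) -> (11.5,0) [heading=0, draw]
FD 14.2: (11.5,0) -> (25.7,0) [heading=0, draw]
PD: pen down
FD 13: (25.7,0) -> (38.7,0) [heading=0, draw]
RT 45: heading 0 -> 315
RT 84: heading 315 -> 231
FD 6.8: (38.7,0) -> (34.421,-5.285) [heading=231, draw]
BK 11.8: (34.421,-5.285) -> (41.847,3.886) [heading=231, draw]
RT 120: heading 231 -> 111
FD 2.9: (41.847,3.886) -> (40.807,6.593) [heading=111, draw]
FD 1.6: (40.807,6.593) -> (40.234,8.087) [heading=111, draw]
LT 30: heading 111 -> 141
RT 120: heading 141 -> 21
RT 60: heading 21 -> 321
Final: pos=(40.234,8.087), heading=321, 7 segment(s) drawn

Segment endpoints: x in {0, 11.5, 25.7, 34.421, 38.7, 40.234, 40.807, 41.847}, y in {-5.285, 0, 3.886, 6.593, 8.087}
xmin=0, ymin=-5.285, xmax=41.847, ymax=8.087

Answer: 0 -5.285 41.847 8.087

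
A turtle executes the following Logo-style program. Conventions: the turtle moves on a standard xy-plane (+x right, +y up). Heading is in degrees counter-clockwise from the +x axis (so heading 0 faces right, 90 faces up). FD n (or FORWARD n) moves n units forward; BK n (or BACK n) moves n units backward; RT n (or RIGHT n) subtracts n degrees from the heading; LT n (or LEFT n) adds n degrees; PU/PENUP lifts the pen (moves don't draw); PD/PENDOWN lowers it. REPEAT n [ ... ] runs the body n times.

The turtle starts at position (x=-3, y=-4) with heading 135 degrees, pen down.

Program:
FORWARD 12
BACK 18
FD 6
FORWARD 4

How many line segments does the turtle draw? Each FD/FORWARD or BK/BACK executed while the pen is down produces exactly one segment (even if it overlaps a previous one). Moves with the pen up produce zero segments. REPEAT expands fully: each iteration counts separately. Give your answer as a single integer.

Answer: 4

Derivation:
Executing turtle program step by step:
Start: pos=(-3,-4), heading=135, pen down
FD 12: (-3,-4) -> (-11.485,4.485) [heading=135, draw]
BK 18: (-11.485,4.485) -> (1.243,-8.243) [heading=135, draw]
FD 6: (1.243,-8.243) -> (-3,-4) [heading=135, draw]
FD 4: (-3,-4) -> (-5.828,-1.172) [heading=135, draw]
Final: pos=(-5.828,-1.172), heading=135, 4 segment(s) drawn
Segments drawn: 4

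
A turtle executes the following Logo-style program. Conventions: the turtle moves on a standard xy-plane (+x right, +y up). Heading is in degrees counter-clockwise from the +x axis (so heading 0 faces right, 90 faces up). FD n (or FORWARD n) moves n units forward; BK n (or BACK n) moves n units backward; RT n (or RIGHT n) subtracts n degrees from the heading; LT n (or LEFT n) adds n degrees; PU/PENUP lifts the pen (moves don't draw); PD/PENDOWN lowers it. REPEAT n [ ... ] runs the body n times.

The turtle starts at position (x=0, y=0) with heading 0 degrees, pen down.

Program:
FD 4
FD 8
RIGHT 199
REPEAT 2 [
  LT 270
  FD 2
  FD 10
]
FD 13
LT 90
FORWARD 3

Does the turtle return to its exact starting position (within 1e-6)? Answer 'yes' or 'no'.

Executing turtle program step by step:
Start: pos=(0,0), heading=0, pen down
FD 4: (0,0) -> (4,0) [heading=0, draw]
FD 8: (4,0) -> (12,0) [heading=0, draw]
RT 199: heading 0 -> 161
REPEAT 2 [
  -- iteration 1/2 --
  LT 270: heading 161 -> 71
  FD 2: (12,0) -> (12.651,1.891) [heading=71, draw]
  FD 10: (12.651,1.891) -> (15.907,11.346) [heading=71, draw]
  -- iteration 2/2 --
  LT 270: heading 71 -> 341
  FD 2: (15.907,11.346) -> (17.798,10.695) [heading=341, draw]
  FD 10: (17.798,10.695) -> (27.253,7.439) [heading=341, draw]
]
FD 13: (27.253,7.439) -> (39.545,3.207) [heading=341, draw]
LT 90: heading 341 -> 71
FD 3: (39.545,3.207) -> (40.521,6.044) [heading=71, draw]
Final: pos=(40.521,6.044), heading=71, 8 segment(s) drawn

Start position: (0, 0)
Final position: (40.521, 6.044)
Distance = 40.97; >= 1e-6 -> NOT closed

Answer: no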